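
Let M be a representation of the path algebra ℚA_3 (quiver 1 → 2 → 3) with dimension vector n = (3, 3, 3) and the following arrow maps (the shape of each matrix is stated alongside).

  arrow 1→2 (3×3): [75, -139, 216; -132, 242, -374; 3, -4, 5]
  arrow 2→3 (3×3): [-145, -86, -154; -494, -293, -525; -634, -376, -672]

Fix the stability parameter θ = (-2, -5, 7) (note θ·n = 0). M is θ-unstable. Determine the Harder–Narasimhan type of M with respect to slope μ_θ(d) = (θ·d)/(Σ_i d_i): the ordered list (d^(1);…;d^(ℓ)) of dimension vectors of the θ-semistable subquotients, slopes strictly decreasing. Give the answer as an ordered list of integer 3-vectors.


Interval decomposition of M: I[1,1], I[1,3]^2, I[2,2], I[3,3].
HN type (ℓ=4): μ^(1)=7; μ^(2)=-2; μ^(3)=-7/2; μ^(4)=-5

((0, 0, 3); (1, 0, 0); (2, 2, 0); (0, 1, 0))


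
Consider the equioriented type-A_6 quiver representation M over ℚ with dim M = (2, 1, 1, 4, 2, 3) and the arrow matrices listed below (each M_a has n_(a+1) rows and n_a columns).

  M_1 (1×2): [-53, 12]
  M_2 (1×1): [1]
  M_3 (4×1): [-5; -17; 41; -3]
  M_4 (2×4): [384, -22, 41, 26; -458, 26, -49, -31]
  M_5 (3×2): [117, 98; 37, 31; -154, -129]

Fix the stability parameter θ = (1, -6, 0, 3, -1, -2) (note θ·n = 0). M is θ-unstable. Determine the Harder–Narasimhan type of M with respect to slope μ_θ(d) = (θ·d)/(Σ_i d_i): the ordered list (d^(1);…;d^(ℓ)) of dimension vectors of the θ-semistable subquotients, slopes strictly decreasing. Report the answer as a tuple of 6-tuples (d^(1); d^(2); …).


Via rank(M_{q-1}∘⋯∘M_p): M ≅ I[1,1], I[1,6], I[4,4]^2, I[4,6], I[6,6].
μ_θ-semistable layers: μ^(1)=3; μ^(2)=1; μ^(3)=0; μ^(4)=-2; μ^(5)=-5/2

((0, 0, 0, 2, 0, 0); (1, 0, 0, 0, 0, 0); (0, 0, 1, 2, 2, 2); (0, 0, 0, 0, 0, 1); (1, 1, 0, 0, 0, 0))


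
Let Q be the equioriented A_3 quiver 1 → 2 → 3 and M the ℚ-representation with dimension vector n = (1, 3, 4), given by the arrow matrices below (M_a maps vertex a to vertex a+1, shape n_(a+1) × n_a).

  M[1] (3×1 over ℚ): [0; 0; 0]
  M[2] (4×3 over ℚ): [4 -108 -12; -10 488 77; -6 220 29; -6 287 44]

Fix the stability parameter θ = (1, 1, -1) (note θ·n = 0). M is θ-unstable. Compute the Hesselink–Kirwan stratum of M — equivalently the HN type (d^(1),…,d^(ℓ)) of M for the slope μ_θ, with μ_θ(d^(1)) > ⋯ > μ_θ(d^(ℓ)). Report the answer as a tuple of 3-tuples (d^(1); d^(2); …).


Interval decomposition of M: I[1,1], I[2,3]^3, I[3,3].
HN type (ℓ=3): μ^(1)=1; μ^(2)=0; μ^(3)=-1

((1, 0, 0); (0, 3, 3); (0, 0, 1))


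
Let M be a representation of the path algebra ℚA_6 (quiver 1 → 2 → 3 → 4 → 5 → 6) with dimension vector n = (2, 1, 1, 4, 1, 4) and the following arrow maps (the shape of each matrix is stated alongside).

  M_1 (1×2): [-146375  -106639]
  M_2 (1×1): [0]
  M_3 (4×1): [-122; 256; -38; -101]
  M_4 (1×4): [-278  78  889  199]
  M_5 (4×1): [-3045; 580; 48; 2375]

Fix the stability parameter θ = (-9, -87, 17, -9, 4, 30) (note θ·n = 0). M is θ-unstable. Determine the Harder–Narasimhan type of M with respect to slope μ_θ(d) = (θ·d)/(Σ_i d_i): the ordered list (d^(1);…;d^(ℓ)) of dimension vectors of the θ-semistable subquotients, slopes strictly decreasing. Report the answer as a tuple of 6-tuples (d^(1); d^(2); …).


Interval decomposition of M: I[1,1], I[1,2], I[3,6], I[4,4]^3, I[6,6]^3.
HN type (ℓ=4): μ^(1)=30; μ^(2)=4; μ^(3)=-9; μ^(4)=-48

((0, 0, 0, 0, 0, 4); (0, 0, 1, 1, 1, 0); (1, 0, 0, 3, 0, 0); (1, 1, 0, 0, 0, 0))


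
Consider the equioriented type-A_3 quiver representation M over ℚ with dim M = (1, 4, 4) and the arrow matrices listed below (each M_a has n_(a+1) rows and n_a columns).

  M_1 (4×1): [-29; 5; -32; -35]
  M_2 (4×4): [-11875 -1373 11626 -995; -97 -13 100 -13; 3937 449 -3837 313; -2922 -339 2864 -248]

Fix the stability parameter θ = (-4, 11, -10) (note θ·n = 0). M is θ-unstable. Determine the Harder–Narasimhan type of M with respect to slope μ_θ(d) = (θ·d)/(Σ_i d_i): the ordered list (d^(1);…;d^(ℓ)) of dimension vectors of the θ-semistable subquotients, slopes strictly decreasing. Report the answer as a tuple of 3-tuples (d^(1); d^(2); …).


Interval decomposition of M: I[1,3], I[2,2], I[2,3]^2, I[3,3].
HN type (ℓ=4): μ^(1)=11; μ^(2)=1/2; μ^(3)=-4; μ^(4)=-10

((0, 1, 0); (0, 3, 3); (1, 0, 0); (0, 0, 1))


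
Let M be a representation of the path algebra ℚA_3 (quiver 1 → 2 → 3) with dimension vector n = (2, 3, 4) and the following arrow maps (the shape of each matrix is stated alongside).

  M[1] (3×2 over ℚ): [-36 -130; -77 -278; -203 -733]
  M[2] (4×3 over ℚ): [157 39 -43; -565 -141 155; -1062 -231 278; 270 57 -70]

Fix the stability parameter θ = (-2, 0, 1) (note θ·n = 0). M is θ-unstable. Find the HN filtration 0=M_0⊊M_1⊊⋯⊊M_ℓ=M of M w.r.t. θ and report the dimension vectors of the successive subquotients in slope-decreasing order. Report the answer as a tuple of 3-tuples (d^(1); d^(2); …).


Via rank(M_{q-1}∘⋯∘M_p): M ≅ I[1,3]^2, I[2,2], I[3,3]^2.
μ_θ-semistable layers: μ^(1)=1; μ^(2)=0; μ^(3)=-2

((0, 0, 4); (0, 3, 0); (2, 0, 0))


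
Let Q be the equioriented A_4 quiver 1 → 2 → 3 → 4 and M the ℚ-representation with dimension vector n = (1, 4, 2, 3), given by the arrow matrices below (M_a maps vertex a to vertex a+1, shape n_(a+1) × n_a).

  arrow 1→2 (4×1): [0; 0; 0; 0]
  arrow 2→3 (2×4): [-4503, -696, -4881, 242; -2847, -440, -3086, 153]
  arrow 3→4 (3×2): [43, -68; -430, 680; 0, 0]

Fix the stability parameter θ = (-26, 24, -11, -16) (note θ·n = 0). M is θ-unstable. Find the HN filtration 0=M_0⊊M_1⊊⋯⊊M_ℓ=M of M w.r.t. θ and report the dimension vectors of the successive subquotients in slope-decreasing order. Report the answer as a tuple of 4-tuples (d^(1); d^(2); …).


Barcode: M ≅ I[1,1], I[2,2]^2, I[2,3], I[2,4], I[4,4]^2. HN layers by μ_θ (5 steps, strictly decreasing):
  μ^(1)=24; μ^(2)=13/2; μ^(3)=-1; μ^(4)=-16; μ^(5)=-26

((0, 2, 0, 0); (0, 1, 1, 0); (0, 1, 1, 1); (0, 0, 0, 2); (1, 0, 0, 0))


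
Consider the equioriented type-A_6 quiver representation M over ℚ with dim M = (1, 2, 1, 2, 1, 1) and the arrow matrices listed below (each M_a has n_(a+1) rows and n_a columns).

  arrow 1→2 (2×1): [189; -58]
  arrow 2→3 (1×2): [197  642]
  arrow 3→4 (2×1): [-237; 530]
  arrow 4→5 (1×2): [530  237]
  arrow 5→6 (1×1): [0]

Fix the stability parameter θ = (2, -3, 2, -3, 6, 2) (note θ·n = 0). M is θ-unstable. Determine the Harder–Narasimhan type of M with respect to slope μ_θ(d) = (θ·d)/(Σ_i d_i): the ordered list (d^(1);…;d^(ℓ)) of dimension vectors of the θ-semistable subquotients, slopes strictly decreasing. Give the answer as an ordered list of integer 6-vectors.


Barcode: M ≅ I[1,4], I[2,2], I[4,5], I[6,6]. HN layers by μ_θ (4 steps, strictly decreasing):
  μ^(1)=6; μ^(2)=2; μ^(3)=-1/2; μ^(4)=-3

((0, 0, 0, 0, 1, 0); (0, 0, 0, 0, 0, 1); (1, 1, 1, 1, 0, 0); (0, 1, 0, 1, 0, 0))


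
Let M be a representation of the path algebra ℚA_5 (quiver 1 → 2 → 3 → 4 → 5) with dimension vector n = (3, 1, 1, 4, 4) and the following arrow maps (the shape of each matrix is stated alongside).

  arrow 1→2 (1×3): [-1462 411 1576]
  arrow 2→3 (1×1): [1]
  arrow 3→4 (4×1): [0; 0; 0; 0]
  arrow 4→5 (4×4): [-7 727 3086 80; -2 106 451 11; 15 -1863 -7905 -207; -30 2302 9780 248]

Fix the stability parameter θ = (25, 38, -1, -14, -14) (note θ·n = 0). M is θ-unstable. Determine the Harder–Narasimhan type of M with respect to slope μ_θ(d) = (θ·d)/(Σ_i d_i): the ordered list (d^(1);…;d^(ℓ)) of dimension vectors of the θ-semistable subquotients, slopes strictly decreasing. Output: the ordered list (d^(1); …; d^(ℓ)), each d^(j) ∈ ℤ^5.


Interval decomposition of M: I[1,1]^2, I[1,3], I[4,4]^2, I[4,5]^2, I[5,5]^2.
HN type (ℓ=3): μ^(1)=25; μ^(2)=62/3; μ^(3)=-14

((2, 0, 0, 0, 0); (1, 1, 1, 0, 0); (0, 0, 0, 4, 4))


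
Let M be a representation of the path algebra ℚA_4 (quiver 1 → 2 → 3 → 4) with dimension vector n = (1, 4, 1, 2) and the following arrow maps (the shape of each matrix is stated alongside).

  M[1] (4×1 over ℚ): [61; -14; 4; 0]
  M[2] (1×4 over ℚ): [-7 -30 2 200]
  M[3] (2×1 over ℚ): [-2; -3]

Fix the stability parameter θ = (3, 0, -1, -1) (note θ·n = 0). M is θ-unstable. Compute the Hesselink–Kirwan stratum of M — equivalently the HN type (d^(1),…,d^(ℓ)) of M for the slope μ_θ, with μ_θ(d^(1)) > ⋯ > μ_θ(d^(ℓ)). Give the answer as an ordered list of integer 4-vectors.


Interval decomposition of M: I[1,4], I[2,2]^3, I[4,4].
HN type (ℓ=3): μ^(1)=1/4; μ^(2)=0; μ^(3)=-1

((1, 1, 1, 1); (0, 3, 0, 0); (0, 0, 0, 1))


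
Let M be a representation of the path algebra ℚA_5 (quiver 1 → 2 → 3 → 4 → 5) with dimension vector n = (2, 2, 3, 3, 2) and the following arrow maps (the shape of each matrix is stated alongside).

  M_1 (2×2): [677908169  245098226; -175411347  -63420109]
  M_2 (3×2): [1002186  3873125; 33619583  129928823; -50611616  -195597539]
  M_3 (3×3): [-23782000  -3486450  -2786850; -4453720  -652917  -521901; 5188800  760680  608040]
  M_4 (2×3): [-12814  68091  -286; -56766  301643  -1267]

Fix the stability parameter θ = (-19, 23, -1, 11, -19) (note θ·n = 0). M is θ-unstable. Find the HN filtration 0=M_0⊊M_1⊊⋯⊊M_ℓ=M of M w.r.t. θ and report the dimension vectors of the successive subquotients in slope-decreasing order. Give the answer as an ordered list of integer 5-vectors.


Barcode: M ≅ I[1,3], I[1,5], I[3,3], I[4,4], I[4,5]. HN layers by μ_θ (5 steps, strictly decreasing):
  μ^(1)=11; μ^(2)=7/2; μ^(3)=-1; μ^(4)=-4; μ^(5)=-19

((0, 1, 1, 1, 0); (0, 1, 1, 1, 1); (0, 0, 1, 0, 0); (0, 0, 0, 1, 1); (2, 0, 0, 0, 0))


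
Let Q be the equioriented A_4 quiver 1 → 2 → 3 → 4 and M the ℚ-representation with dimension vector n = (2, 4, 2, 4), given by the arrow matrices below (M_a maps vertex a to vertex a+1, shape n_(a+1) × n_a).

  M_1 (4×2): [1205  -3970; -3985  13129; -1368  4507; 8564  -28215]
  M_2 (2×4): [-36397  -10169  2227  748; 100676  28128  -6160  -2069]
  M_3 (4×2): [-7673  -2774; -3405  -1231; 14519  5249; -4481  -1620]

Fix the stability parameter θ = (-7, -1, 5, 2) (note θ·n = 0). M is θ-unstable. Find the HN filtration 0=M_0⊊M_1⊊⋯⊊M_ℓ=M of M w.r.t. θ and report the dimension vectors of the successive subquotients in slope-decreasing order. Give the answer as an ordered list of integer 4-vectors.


Barcode: M ≅ I[1,2], I[1,4], I[2,2], I[2,4], I[4,4]^2. HN layers by μ_θ (4 steps, strictly decreasing):
  μ^(1)=7/2; μ^(2)=2; μ^(3)=-1; μ^(4)=-7

((0, 0, 2, 2); (0, 0, 0, 2); (0, 4, 0, 0); (2, 0, 0, 0))


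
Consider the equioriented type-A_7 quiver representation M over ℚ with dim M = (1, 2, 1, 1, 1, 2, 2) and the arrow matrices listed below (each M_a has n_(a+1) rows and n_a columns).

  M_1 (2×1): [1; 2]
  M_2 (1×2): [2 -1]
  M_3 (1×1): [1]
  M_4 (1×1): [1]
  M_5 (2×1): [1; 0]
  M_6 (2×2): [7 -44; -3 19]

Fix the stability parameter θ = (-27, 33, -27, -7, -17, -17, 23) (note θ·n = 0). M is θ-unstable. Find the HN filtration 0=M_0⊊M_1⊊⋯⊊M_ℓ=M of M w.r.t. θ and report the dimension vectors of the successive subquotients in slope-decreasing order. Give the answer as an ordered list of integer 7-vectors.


Interval decomposition of M: I[1,2], I[2,7], I[6,7].
HN type (ℓ=5): μ^(1)=33; μ^(2)=23; μ^(3)=-7; μ^(4)=-17; μ^(5)=-27

((0, 1, 0, 0, 0, 0, 0); (0, 0, 0, 0, 0, 0, 2); (0, 1, 1, 1, 1, 1, 0); (0, 0, 0, 0, 0, 1, 0); (1, 0, 0, 0, 0, 0, 0))


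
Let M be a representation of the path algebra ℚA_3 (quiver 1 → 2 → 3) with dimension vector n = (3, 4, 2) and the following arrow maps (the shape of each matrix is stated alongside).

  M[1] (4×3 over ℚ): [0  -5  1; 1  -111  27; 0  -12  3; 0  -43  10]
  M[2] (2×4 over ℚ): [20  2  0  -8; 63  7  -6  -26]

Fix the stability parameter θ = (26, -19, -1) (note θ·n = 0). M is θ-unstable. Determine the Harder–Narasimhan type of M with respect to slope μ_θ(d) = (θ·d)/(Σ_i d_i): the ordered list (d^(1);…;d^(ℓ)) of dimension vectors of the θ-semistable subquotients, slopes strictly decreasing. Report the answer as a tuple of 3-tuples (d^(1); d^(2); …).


Via rank(M_{q-1}∘⋯∘M_p): M ≅ I[1,2], I[1,3]^2, I[2,2].
μ_θ-semistable layers: μ^(1)=7/2; μ^(2)=2; μ^(3)=-19

((1, 1, 0); (2, 2, 2); (0, 1, 0))


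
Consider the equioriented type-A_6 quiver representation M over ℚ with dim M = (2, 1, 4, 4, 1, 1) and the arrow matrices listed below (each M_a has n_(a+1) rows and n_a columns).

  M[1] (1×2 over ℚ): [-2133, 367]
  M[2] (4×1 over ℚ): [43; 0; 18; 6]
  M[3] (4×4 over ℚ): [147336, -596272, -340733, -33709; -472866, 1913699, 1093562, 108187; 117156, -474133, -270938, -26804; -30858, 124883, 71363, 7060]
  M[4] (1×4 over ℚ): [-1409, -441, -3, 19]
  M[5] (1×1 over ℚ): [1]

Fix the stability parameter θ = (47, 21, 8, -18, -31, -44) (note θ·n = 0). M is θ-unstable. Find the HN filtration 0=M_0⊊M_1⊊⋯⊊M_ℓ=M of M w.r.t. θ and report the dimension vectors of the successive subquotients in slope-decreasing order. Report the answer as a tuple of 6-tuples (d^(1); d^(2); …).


Interval decomposition of M: I[1,1], I[1,3], I[3,4]^2, I[3,6], I[4,4].
HN type (ℓ=5): μ^(1)=47; μ^(2)=76/3; μ^(3)=-5; μ^(4)=-18; μ^(5)=-85/4

((1, 0, 0, 0, 0, 0); (1, 1, 1, 0, 0, 0); (0, 0, 2, 2, 0, 0); (0, 0, 0, 1, 0, 0); (0, 0, 1, 1, 1, 1))


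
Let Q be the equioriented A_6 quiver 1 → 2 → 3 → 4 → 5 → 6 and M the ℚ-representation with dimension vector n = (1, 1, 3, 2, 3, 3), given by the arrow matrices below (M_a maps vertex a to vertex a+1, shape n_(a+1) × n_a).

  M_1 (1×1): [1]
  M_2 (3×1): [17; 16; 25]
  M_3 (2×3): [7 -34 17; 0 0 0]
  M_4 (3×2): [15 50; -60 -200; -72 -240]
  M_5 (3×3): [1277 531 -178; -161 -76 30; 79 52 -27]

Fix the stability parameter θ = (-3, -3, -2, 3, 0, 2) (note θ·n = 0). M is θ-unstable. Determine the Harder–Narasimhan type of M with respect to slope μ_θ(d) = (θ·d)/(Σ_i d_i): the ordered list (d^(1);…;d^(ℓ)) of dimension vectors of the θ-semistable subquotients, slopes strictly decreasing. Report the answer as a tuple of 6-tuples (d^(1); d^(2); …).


Via rank(M_{q-1}∘⋯∘M_p): M ≅ I[1,3], I[3,3], I[3,6], I[4,4], I[5,6]^2.
μ_θ-semistable layers: μ^(1)=3; μ^(2)=2; μ^(3)=3/2; μ^(4)=0; μ^(5)=-2; μ^(6)=-3

((0, 0, 0, 1, 0, 0); (0, 0, 0, 0, 0, 3); (0, 0, 0, 1, 1, 0); (0, 0, 0, 0, 2, 0); (0, 0, 3, 0, 0, 0); (1, 1, 0, 0, 0, 0))


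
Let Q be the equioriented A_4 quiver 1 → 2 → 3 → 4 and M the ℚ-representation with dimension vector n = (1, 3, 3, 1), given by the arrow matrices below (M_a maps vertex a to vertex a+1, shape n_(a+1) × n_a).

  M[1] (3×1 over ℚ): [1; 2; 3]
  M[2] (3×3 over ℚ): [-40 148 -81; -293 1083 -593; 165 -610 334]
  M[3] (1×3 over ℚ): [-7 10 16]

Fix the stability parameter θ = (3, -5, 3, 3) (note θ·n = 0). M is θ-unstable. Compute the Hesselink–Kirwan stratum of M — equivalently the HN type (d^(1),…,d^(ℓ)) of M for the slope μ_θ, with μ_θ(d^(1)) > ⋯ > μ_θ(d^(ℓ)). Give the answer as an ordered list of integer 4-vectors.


Barcode: M ≅ I[1,4], I[2,3]^2. HN layers by μ_θ (3 steps, strictly decreasing):
  μ^(1)=3; μ^(2)=-1; μ^(3)=-5

((0, 0, 3, 1); (1, 1, 0, 0); (0, 2, 0, 0))


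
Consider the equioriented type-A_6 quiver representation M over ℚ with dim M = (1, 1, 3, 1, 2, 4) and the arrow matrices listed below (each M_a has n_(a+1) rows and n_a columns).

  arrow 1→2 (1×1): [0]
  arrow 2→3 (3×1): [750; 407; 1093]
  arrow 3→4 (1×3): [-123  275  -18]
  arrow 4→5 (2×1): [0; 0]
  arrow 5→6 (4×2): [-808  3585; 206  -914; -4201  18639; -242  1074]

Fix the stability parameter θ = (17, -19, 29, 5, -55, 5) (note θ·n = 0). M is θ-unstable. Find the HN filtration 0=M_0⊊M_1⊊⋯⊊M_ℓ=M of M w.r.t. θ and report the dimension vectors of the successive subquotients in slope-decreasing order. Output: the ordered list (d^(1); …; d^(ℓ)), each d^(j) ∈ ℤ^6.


Barcode: M ≅ I[1,1], I[2,4], I[3,3]^2, I[5,6]^2, I[6,6]^2. HN layers by μ_θ (5 steps, strictly decreasing):
  μ^(1)=29; μ^(2)=17; μ^(3)=5; μ^(4)=-19; μ^(5)=-55

((0, 0, 2, 0, 0, 0); (1, 0, 1, 1, 0, 0); (0, 0, 0, 0, 0, 4); (0, 1, 0, 0, 0, 0); (0, 0, 0, 0, 2, 0))


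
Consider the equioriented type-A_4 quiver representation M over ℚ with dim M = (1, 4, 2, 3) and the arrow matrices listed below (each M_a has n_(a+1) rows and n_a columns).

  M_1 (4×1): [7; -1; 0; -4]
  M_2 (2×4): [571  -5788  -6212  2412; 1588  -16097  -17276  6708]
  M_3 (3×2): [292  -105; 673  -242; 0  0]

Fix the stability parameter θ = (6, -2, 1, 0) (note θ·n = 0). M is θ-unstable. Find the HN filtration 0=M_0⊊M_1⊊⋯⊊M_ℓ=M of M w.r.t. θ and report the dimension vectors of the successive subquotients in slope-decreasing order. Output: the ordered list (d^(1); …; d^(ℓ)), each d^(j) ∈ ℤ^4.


Interval decomposition of M: I[1,4], I[2,2]^2, I[2,4], I[4,4].
HN type (ℓ=4): μ^(1)=5/4; μ^(2)=1/2; μ^(3)=0; μ^(4)=-2

((1, 1, 1, 1); (0, 0, 1, 1); (0, 0, 0, 1); (0, 3, 0, 0))


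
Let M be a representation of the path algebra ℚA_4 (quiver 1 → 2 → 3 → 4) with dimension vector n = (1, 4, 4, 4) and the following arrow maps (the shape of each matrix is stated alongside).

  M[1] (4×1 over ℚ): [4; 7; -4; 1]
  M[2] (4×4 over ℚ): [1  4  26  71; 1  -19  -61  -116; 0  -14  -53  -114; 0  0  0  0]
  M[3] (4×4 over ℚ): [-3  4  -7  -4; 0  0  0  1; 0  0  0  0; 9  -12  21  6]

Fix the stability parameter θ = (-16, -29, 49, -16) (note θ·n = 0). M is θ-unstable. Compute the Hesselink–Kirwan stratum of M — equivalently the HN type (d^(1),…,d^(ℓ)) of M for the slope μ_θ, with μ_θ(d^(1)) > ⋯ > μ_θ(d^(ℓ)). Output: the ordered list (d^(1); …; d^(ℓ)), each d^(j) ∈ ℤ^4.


Barcode: M ≅ I[1,4], I[2,2], I[2,3]^2, I[3,4], I[4,4]^2. HN layers by μ_θ (5 steps, strictly decreasing):
  μ^(1)=49; μ^(2)=33/2; μ^(3)=-16; μ^(4)=-45/2; μ^(5)=-29

((0, 0, 2, 0); (0, 0, 2, 2); (0, 0, 0, 2); (1, 1, 0, 0); (0, 3, 0, 0))


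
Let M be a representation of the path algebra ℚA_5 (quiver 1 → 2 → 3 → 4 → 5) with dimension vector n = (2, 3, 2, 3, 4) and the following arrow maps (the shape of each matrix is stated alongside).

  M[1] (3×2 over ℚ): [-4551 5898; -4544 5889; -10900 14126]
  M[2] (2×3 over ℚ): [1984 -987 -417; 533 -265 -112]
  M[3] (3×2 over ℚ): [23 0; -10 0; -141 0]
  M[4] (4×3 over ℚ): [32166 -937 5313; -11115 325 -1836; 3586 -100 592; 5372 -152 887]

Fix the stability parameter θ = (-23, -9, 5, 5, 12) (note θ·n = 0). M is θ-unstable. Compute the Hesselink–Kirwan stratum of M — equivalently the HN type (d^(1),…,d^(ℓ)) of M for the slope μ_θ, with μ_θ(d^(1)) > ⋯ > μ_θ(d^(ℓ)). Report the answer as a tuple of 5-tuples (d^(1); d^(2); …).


Barcode: M ≅ I[1,3], I[1,5], I[2,2], I[4,5]^2, I[5,5]. HN layers by μ_θ (4 steps, strictly decreasing):
  μ^(1)=12; μ^(2)=5; μ^(3)=-9; μ^(4)=-23

((0, 0, 0, 0, 4); (0, 0, 2, 3, 0); (0, 3, 0, 0, 0); (2, 0, 0, 0, 0))


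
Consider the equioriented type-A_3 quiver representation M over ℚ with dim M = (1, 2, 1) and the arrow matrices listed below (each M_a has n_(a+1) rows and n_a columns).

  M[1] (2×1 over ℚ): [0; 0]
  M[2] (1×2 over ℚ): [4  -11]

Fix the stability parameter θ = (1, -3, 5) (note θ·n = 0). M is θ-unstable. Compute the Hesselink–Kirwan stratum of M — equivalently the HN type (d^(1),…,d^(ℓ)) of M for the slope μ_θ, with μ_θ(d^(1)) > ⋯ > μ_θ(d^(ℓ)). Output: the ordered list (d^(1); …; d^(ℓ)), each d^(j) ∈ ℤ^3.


Via rank(M_{q-1}∘⋯∘M_p): M ≅ I[1,1], I[2,2], I[2,3].
μ_θ-semistable layers: μ^(1)=5; μ^(2)=1; μ^(3)=-3

((0, 0, 1); (1, 0, 0); (0, 2, 0))


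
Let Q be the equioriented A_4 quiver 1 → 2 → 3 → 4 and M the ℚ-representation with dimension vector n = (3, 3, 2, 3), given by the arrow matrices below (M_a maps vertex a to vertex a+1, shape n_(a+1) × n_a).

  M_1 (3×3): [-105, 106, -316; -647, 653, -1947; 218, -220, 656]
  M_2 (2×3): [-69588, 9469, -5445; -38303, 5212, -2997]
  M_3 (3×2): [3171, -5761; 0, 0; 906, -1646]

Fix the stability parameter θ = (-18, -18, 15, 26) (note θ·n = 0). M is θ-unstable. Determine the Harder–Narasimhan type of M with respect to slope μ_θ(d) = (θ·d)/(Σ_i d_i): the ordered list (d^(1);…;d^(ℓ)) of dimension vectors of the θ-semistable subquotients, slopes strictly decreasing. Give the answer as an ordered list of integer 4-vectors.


Barcode: M ≅ I[1,1], I[1,3], I[1,4], I[2,2], I[4,4]^2. HN layers by μ_θ (3 steps, strictly decreasing):
  μ^(1)=26; μ^(2)=15; μ^(3)=-18

((0, 0, 0, 3); (0, 0, 2, 0); (3, 3, 0, 0))


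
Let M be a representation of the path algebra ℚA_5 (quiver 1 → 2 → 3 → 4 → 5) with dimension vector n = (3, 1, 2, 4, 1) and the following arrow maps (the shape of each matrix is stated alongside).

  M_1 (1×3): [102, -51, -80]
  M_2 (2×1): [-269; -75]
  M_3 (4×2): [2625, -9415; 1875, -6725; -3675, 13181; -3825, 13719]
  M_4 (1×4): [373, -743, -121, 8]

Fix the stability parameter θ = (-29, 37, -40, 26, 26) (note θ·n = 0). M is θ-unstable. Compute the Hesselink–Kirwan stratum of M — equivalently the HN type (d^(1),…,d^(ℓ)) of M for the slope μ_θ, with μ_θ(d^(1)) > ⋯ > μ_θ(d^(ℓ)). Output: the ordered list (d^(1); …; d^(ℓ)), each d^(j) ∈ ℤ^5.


Interval decomposition of M: I[1,1]^2, I[1,3], I[3,5], I[4,4]^3.
HN type (ℓ=4): μ^(1)=26; μ^(2)=-3/2; μ^(3)=-29; μ^(4)=-40

((0, 0, 0, 4, 1); (0, 1, 1, 0, 0); (3, 0, 0, 0, 0); (0, 0, 1, 0, 0))


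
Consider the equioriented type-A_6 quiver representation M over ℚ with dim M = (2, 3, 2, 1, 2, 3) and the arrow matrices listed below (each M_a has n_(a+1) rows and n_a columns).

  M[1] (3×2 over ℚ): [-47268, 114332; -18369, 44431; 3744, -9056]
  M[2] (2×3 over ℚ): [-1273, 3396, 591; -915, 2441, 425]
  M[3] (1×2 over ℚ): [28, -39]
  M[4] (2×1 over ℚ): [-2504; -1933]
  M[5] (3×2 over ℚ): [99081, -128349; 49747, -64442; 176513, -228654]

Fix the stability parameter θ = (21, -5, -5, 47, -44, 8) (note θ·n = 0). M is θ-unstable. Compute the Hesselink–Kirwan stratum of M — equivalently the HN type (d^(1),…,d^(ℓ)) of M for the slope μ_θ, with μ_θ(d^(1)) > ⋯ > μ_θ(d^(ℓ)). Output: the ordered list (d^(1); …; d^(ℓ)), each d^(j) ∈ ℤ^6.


Interval decomposition of M: I[1,1], I[1,6], I[2,2], I[2,3], I[5,6], I[6,6].
HN type (ℓ=5): μ^(1)=21; μ^(2)=8; μ^(3)=14/5; μ^(4)=-5; μ^(5)=-44

((1, 0, 0, 0, 0, 0); (0, 0, 0, 0, 0, 3); (1, 1, 1, 1, 1, 0); (0, 2, 1, 0, 0, 0); (0, 0, 0, 0, 1, 0))


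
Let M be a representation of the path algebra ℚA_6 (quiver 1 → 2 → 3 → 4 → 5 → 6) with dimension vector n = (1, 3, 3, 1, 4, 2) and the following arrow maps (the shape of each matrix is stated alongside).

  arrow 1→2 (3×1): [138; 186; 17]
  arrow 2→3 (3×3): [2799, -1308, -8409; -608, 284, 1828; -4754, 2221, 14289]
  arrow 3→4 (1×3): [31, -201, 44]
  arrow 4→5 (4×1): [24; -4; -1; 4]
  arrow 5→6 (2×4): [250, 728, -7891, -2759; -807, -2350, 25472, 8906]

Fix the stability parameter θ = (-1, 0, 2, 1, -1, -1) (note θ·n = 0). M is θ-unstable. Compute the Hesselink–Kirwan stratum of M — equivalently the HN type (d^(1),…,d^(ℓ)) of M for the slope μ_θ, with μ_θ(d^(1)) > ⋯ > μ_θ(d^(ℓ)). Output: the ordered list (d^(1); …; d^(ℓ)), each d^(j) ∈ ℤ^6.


Barcode: M ≅ I[1,6], I[2,2], I[2,3], I[3,3], I[5,5]^2, I[5,6]. HN layers by μ_θ (4 steps, strictly decreasing):
  μ^(1)=2; μ^(2)=1/4; μ^(3)=0; μ^(4)=-1

((0, 0, 2, 0, 0, 0); (0, 0, 1, 1, 1, 1); (0, 3, 0, 0, 0, 0); (1, 0, 0, 0, 3, 1))


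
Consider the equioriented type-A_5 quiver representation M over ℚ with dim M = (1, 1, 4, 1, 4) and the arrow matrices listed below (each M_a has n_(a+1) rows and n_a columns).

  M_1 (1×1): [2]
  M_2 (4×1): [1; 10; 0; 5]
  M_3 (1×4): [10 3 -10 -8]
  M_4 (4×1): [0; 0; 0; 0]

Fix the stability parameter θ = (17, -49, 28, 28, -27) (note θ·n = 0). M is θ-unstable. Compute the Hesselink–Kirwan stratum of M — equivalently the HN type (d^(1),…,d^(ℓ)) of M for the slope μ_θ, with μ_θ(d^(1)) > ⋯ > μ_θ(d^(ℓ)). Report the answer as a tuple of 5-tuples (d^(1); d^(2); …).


Interval decomposition of M: I[1,3], I[3,3]^2, I[3,4], I[5,5]^4.
HN type (ℓ=3): μ^(1)=28; μ^(2)=-16; μ^(3)=-27

((0, 0, 4, 1, 0); (1, 1, 0, 0, 0); (0, 0, 0, 0, 4))


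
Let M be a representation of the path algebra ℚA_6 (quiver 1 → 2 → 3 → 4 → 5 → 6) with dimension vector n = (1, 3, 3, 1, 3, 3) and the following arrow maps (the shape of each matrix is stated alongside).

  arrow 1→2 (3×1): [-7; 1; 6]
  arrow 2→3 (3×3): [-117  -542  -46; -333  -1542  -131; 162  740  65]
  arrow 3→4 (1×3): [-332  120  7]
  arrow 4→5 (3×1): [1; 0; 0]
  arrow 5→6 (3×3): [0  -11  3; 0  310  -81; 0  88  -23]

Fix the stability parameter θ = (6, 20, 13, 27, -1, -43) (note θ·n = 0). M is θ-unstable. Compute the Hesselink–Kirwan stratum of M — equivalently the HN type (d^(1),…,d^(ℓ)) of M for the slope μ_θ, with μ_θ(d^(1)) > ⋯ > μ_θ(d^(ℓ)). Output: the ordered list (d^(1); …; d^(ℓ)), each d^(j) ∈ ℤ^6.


Interval decomposition of M: I[1,3], I[2,2], I[2,5], I[3,3], I[5,6]^2, I[6,6].
HN type (ℓ=7): μ^(1)=20; μ^(2)=33/2; μ^(3)=59/4; μ^(4)=13; μ^(5)=6; μ^(6)=-22; μ^(7)=-43

((0, 1, 0, 0, 0, 0); (0, 1, 1, 0, 0, 0); (0, 1, 1, 1, 1, 0); (0, 0, 1, 0, 0, 0); (1, 0, 0, 0, 0, 0); (0, 0, 0, 0, 2, 2); (0, 0, 0, 0, 0, 1))


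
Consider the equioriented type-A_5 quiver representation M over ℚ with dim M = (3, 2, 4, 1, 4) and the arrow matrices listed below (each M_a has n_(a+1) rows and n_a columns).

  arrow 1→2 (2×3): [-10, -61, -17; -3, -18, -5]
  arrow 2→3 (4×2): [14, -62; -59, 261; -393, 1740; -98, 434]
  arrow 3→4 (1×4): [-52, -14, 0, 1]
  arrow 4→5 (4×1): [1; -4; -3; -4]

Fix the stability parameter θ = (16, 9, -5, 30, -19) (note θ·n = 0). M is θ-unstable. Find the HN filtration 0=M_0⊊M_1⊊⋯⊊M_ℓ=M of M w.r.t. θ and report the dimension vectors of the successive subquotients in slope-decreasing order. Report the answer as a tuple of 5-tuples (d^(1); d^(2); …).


Interval decomposition of M: I[1,1], I[1,3], I[1,5], I[3,3]^2, I[5,5]^3.
HN type (ℓ=5): μ^(1)=16; μ^(2)=20/3; μ^(3)=31/5; μ^(4)=-5; μ^(5)=-19

((1, 0, 0, 0, 0); (1, 1, 1, 0, 0); (1, 1, 1, 1, 1); (0, 0, 2, 0, 0); (0, 0, 0, 0, 3))


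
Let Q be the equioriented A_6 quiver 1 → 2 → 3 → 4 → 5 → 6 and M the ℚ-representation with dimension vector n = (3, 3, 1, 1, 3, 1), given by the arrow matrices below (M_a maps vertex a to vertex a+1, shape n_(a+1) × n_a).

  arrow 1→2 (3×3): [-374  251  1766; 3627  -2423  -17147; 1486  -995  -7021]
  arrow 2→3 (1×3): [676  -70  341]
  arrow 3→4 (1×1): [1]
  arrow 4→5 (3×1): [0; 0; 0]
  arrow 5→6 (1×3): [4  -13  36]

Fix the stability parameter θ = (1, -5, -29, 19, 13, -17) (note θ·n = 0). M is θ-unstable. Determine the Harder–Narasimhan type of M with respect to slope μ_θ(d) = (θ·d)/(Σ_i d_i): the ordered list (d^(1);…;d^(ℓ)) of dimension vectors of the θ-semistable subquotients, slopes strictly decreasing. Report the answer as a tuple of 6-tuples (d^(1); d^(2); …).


Barcode: M ≅ I[1,2]^2, I[1,4], I[5,5]^2, I[5,6]. HN layers by μ_θ (4 steps, strictly decreasing):
  μ^(1)=19; μ^(2)=13; μ^(3)=-2; μ^(4)=-11

((0, 0, 0, 1, 0, 0); (0, 0, 0, 0, 2, 0); (2, 2, 0, 0, 1, 1); (1, 1, 1, 0, 0, 0))


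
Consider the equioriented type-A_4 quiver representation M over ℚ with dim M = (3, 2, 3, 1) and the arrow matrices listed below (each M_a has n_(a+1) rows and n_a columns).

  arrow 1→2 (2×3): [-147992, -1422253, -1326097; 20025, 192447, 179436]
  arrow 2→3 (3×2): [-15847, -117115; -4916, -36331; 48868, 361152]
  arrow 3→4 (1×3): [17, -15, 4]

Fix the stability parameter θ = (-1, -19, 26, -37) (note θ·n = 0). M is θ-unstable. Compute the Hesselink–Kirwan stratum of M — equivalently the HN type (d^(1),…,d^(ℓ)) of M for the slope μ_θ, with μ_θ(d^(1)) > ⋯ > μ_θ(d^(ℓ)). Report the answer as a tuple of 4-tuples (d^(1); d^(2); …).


Interval decomposition of M: I[1,1], I[1,3], I[1,4], I[3,3].
HN type (ℓ=4): μ^(1)=26; μ^(2)=-1; μ^(3)=-11/2; μ^(4)=-10

((0, 0, 2, 0); (1, 0, 0, 0); (0, 0, 1, 1); (2, 2, 0, 0))


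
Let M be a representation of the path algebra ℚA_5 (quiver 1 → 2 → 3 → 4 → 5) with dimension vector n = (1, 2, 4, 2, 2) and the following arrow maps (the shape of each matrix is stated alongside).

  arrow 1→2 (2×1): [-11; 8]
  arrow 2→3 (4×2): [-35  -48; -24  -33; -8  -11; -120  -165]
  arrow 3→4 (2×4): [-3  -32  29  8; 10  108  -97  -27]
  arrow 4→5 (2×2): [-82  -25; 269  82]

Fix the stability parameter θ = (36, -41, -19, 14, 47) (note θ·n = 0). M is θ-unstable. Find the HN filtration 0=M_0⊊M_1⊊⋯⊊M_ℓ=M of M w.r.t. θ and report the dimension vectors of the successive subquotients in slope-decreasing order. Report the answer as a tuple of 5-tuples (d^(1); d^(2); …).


Via rank(M_{q-1}∘⋯∘M_p): M ≅ I[1,5], I[2,5], I[3,3]^2.
μ_θ-semistable layers: μ^(1)=47; μ^(2)=14; μ^(3)=-8; μ^(4)=-19; μ^(5)=-41

((0, 0, 0, 0, 2); (0, 0, 0, 2, 0); (1, 1, 1, 0, 0); (0, 0, 3, 0, 0); (0, 1, 0, 0, 0))


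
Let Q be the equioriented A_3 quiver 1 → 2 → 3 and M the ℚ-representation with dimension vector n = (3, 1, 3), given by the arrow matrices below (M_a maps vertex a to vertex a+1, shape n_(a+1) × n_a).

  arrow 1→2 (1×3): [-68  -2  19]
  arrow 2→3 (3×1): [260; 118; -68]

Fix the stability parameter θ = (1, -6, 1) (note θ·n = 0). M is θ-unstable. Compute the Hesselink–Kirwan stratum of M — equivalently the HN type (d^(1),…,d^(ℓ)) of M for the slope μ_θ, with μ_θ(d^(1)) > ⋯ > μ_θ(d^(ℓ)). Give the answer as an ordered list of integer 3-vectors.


Via rank(M_{q-1}∘⋯∘M_p): M ≅ I[1,1]^2, I[1,3], I[3,3]^2.
μ_θ-semistable layers: μ^(1)=1; μ^(2)=-5/2

((2, 0, 3); (1, 1, 0))


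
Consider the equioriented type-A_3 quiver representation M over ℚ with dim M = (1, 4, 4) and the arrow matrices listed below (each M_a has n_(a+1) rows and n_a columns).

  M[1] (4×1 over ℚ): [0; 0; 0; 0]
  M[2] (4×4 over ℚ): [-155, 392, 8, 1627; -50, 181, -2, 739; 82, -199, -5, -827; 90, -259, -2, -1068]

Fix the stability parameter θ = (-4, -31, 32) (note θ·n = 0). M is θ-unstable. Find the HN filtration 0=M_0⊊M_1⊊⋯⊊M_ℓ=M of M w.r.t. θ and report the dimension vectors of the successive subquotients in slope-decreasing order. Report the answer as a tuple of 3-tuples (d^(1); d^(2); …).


Via rank(M_{q-1}∘⋯∘M_p): M ≅ I[1,1], I[2,3]^4.
μ_θ-semistable layers: μ^(1)=32; μ^(2)=-4; μ^(3)=-31

((0, 0, 4); (1, 0, 0); (0, 4, 0))


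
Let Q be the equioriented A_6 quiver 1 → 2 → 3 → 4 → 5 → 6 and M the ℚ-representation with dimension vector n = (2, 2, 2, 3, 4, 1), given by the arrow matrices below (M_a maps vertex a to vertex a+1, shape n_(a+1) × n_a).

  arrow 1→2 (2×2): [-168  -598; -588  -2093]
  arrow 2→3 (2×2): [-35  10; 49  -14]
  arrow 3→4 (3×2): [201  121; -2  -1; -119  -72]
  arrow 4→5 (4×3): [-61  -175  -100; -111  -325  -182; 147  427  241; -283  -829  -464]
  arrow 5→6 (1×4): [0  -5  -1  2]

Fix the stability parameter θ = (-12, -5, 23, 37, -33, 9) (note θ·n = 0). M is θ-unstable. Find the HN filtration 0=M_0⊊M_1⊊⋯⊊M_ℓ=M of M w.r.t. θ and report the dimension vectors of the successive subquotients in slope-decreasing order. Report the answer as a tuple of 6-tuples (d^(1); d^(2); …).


Barcode: M ≅ I[1,1], I[1,2], I[2,6], I[3,5], I[4,5], I[5,5]. HN layers by μ_θ (5 steps, strictly decreasing):
  μ^(1)=9; μ^(2)=2; μ^(3)=-5; μ^(4)=-12; μ^(5)=-33

((0, 0, 2, 2, 2, 1); (0, 0, 0, 1, 1, 0); (0, 2, 0, 0, 0, 0); (2, 0, 0, 0, 0, 0); (0, 0, 0, 0, 1, 0))


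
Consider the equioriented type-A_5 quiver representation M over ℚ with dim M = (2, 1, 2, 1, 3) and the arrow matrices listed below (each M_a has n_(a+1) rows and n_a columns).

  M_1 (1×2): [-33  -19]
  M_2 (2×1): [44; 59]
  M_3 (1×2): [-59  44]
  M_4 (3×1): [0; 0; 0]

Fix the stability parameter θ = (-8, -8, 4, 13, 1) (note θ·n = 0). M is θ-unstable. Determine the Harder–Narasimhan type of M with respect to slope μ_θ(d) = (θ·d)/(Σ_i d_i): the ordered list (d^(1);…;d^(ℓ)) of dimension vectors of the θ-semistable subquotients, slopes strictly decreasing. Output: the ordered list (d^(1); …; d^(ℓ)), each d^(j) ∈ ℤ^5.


Barcode: M ≅ I[1,1], I[1,3], I[3,4], I[5,5]^3. HN layers by μ_θ (4 steps, strictly decreasing):
  μ^(1)=13; μ^(2)=4; μ^(3)=1; μ^(4)=-8

((0, 0, 0, 1, 0); (0, 0, 2, 0, 0); (0, 0, 0, 0, 3); (2, 1, 0, 0, 0))


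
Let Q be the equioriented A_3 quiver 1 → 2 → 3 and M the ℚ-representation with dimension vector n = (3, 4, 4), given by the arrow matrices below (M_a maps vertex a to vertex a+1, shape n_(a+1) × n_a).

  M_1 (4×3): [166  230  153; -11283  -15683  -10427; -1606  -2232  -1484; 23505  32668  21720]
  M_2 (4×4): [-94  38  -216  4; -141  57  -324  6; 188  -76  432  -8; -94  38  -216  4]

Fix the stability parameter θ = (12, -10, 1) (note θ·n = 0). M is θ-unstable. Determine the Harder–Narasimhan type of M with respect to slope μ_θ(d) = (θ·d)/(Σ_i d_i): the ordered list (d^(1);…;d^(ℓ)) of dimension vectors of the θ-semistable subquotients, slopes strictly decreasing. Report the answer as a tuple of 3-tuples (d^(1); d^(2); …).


Via rank(M_{q-1}∘⋯∘M_p): M ≅ I[1,2]^2, I[1,3], I[2,2], I[3,3]^3.
μ_θ-semistable layers: μ^(1)=1; μ^(2)=-10

((3, 3, 4); (0, 1, 0))


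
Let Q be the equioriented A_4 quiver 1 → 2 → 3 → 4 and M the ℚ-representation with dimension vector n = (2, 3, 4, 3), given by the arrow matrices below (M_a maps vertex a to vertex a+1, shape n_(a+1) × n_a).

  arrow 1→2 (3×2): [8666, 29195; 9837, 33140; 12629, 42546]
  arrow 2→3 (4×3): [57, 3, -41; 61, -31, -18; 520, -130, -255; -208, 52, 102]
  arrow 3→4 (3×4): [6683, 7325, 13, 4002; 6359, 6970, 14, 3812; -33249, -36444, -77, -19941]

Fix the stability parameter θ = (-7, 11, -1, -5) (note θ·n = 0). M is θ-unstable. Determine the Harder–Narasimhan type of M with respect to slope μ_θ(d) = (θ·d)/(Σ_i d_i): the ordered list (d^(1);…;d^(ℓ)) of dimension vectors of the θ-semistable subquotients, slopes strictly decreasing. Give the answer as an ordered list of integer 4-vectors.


Via rank(M_{q-1}∘⋯∘M_p): M ≅ I[1,4]^2, I[2,2], I[3,3], I[3,4].
μ_θ-semistable layers: μ^(1)=11; μ^(2)=5/3; μ^(3)=-1; μ^(4)=-3; μ^(5)=-7

((0, 1, 0, 0); (0, 2, 2, 2); (0, 0, 1, 0); (0, 0, 1, 1); (2, 0, 0, 0))


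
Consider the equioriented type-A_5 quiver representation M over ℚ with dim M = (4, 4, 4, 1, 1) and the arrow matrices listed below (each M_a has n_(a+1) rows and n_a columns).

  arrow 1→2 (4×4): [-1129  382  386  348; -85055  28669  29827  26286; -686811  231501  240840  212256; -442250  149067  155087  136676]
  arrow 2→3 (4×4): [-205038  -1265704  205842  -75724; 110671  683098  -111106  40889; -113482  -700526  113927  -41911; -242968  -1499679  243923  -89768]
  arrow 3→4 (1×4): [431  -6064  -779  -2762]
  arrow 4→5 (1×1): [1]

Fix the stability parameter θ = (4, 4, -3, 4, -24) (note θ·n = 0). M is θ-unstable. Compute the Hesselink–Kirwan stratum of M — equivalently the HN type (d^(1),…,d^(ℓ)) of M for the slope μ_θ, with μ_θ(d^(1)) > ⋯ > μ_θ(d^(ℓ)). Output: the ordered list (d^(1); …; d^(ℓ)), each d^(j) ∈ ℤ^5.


Interval decomposition of M: I[1,2], I[1,3]^2, I[1,5], I[3,3].
HN type (ℓ=3): μ^(1)=4; μ^(2)=5/3; μ^(3)=-3

((1, 1, 0, 0, 0); (2, 2, 2, 0, 0); (1, 1, 2, 1, 1))


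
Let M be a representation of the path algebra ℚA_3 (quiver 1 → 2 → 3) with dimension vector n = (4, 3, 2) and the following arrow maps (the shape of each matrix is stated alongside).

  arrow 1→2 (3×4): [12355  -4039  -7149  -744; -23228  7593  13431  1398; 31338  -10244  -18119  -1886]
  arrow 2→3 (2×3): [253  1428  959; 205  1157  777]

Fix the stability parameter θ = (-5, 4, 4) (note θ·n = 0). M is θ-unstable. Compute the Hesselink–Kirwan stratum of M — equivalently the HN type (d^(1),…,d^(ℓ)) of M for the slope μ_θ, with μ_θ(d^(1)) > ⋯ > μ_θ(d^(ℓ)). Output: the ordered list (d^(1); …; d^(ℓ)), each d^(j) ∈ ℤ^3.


Interval decomposition of M: I[1,1], I[1,2], I[1,3]^2.
HN type (ℓ=2): μ^(1)=4; μ^(2)=-5

((0, 3, 2); (4, 0, 0))


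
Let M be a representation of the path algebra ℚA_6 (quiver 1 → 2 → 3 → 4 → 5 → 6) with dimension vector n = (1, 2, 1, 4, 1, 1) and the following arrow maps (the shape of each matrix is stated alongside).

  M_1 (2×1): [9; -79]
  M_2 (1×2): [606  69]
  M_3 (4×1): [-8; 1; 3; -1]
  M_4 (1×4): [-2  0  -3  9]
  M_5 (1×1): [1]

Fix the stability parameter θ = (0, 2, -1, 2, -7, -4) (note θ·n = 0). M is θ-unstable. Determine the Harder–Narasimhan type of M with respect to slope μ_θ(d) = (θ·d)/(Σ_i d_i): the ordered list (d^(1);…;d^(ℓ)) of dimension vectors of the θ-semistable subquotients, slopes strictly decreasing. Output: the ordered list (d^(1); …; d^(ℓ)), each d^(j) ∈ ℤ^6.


Barcode: M ≅ I[1,6], I[2,2], I[4,4]^3. HN layers by μ_θ (2 steps, strictly decreasing):
  μ^(1)=2; μ^(2)=-4/3

((0, 1, 0, 3, 0, 0); (1, 1, 1, 1, 1, 1))


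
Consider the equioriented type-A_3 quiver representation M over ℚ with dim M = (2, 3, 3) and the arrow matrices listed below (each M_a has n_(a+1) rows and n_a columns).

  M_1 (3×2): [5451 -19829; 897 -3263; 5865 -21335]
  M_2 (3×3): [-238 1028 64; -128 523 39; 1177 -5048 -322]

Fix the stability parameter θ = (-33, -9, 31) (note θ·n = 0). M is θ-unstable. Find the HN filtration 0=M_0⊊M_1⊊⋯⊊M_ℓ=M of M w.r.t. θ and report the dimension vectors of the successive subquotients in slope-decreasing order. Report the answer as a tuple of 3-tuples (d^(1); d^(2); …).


Interval decomposition of M: I[1,1], I[1,3], I[2,2], I[2,3], I[3,3].
HN type (ℓ=3): μ^(1)=31; μ^(2)=-9; μ^(3)=-33

((0, 0, 3); (0, 3, 0); (2, 0, 0))


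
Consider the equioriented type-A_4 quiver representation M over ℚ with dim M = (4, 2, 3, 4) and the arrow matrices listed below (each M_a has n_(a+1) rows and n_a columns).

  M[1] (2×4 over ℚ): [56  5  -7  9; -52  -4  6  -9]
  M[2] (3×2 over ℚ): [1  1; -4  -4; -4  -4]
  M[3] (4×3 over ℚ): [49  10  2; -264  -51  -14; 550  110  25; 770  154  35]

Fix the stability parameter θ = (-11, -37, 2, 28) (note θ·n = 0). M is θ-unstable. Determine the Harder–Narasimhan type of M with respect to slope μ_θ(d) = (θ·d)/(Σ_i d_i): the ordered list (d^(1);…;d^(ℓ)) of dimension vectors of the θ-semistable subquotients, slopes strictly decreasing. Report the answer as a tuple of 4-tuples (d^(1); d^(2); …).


Via rank(M_{q-1}∘⋯∘M_p): M ≅ I[1,1]^2, I[1,2], I[1,4], I[3,4]^2, I[4,4].
μ_θ-semistable layers: μ^(1)=28; μ^(2)=2; μ^(3)=-11; μ^(4)=-24

((0, 0, 0, 4); (0, 0, 3, 0); (2, 0, 0, 0); (2, 2, 0, 0))


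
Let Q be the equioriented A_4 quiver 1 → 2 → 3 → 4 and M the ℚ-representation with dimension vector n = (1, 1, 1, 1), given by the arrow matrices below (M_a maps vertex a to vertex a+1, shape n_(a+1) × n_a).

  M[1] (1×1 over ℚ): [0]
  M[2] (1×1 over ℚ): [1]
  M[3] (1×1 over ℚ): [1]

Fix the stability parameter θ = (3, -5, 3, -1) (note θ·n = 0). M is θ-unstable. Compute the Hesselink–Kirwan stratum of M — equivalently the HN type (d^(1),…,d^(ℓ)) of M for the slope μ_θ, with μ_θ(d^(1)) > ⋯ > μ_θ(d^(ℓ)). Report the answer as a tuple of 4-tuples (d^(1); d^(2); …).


Via rank(M_{q-1}∘⋯∘M_p): M ≅ I[1,1], I[2,4].
μ_θ-semistable layers: μ^(1)=3; μ^(2)=1; μ^(3)=-5

((1, 0, 0, 0); (0, 0, 1, 1); (0, 1, 0, 0))


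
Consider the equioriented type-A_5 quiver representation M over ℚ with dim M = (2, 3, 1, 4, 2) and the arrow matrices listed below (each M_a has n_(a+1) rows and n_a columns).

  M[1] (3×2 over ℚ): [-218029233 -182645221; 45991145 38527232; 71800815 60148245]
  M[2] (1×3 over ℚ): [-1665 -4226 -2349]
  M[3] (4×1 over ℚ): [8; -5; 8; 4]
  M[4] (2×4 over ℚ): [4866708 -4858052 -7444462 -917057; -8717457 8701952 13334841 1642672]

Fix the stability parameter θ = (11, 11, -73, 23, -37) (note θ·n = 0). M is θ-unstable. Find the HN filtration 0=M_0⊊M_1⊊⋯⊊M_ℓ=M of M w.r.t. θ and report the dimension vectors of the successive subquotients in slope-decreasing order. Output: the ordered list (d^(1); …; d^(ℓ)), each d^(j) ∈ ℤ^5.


Interval decomposition of M: I[1,2], I[1,4], I[2,2], I[4,4], I[4,5]^2.
HN type (ℓ=4): μ^(1)=23; μ^(2)=11; μ^(3)=-7; μ^(4)=-17

((0, 0, 0, 2, 0); (1, 2, 0, 0, 0); (0, 0, 0, 2, 2); (1, 1, 1, 0, 0))
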